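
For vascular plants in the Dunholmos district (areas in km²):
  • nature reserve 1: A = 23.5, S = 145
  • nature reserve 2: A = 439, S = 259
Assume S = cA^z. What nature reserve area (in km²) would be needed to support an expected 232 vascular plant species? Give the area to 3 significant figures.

252 km²

z = ln(259/145) / ln(439/23.5) = 0.5801 / 2.9275 = 0.1982
c = 145 / 23.5^0.1982 = 145 / 1.869 = 77.57
A = (232/77.57)^(1/0.1982) ⇒ ln A = ln(2.991)/0.1982 = 5.5289
A = e^5.5289 ≈ 251.9 km²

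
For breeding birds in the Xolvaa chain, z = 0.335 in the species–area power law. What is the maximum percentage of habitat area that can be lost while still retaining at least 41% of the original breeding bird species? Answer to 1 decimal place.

Need (A_new/A_old)^0.335 = 0.41, so A_new/A_old = 0.41^(1/0.335) = 0.41^2.985
ln(A_new/A_old) = ln 0.41 / 0.335 = -0.8916 / 0.335 = -2.6615
A_new/A_old = e^-2.6615 ≈ 0.06984
Fraction that can be lost = 1 − 0.06984 = 0.9302

93.0%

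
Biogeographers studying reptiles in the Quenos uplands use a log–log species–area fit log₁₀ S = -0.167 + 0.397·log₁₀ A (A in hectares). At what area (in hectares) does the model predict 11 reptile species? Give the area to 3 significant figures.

11 = 0.6808 × A^0.397  ⇒  A^0.397 = 11/0.6808 = 16.16
ln A = ln(16.16) / 0.397 = 2.7824 / 0.397 = 7.0086
A = e^7.0086 ≈ 1106 hectares

1110 hectares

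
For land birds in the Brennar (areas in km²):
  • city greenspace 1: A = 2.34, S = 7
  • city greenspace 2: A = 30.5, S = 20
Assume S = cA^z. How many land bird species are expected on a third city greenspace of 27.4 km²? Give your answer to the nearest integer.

z = ln(20/7) / ln(30.5/2.34) = 1.0498 / 2.5676 = 0.4089
c = 7 / 2.34^0.4089 = 7 / 1.416 = 4.945
S₃ = 4.945 × 27.4^0.4089 = 4.945 × 3.871 ≈ 19.14

19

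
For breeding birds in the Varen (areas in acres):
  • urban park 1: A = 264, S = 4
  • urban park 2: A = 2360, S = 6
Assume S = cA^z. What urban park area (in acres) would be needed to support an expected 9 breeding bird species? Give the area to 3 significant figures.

z = ln(6/4) / ln(2360/264) = 0.4055 / 2.1905 = 0.1851
c = 4 / 264^0.1851 = 4 / 2.807 = 1.425
A = (9/1.425)^(1/0.1851) ⇒ ln A = ln(6.316)/0.1851 = 9.9569
A = e^9.9569 ≈ 21097 acres

21100 acres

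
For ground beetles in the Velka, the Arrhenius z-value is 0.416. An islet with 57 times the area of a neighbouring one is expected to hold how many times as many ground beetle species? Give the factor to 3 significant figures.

5.38

S₂/S₁ = (A₂/A₁)^z = 57^0.416
ln(S₂/S₁) = 0.416 × ln 57 = 0.416 × 4.0431 = 1.6819
S₂/S₁ = e^1.6819 ≈ 5.376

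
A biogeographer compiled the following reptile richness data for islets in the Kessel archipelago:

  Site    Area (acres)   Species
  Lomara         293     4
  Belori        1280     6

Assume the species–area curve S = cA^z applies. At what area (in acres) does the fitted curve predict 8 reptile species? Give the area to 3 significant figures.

z = ln(6/4) / ln(1280/293) = 0.4055 / 1.4744 = 0.2750
c = 4 / 293^0.2750 = 4 / 4.768 = 0.8388
A = (8/0.8388)^(1/0.2750) ⇒ ln A = ln(9.537)/0.2750 = 8.2007
A = e^8.2007 ≈ 3644 acres

3640 acres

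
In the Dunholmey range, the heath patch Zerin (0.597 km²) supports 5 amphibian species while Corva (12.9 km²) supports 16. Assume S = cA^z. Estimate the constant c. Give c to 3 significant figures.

z = ln(S₂/S₁) / ln(A₂/A₁) = ln(16/5) / ln(12.9/0.597) = 1.1632 / 3.0731 = 0.3785
c = S₁ / A₁^z = 5 / 0.597^0.3785 = 5 / 0.8226 = 6.078

6.08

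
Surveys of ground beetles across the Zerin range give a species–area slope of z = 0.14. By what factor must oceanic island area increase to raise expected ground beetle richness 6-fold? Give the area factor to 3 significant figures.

(A₂/A₁)^0.14 = 6, so A₂/A₁ = 6^(1/0.14) = 6^7.143
ln(A₂/A₁) = ln 6 / 0.14 = 1.7918 / 0.14 = 12.7983
A₂/A₁ = e^12.7983 ≈ 361596

362000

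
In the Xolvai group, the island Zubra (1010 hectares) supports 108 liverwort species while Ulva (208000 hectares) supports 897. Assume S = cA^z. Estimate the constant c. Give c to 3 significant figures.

z = ln(S₂/S₁) / ln(A₂/A₁) = ln(897/108) / ln(208000/1010) = 2.1169 / 5.3276 = 0.3974
c = S₁ / A₁^z = 108 / 1010^0.3974 = 108 / 15.62 = 6.913

6.91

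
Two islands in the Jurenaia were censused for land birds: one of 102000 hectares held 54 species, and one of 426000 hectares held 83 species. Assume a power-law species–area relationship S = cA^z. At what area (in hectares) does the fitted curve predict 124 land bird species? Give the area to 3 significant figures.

1620000 hectares

z = ln(83/54) / ln(426000/102000) = 0.4299 / 1.4295 = 0.3007
c = 54 / 102000^0.3007 = 54 / 32.07 = 1.684
A = (124/1.684)^(1/0.3007) ⇒ ln A = ln(73.65)/0.3007 = 14.2972
A = e^14.2972 ≈ 1618753 hectares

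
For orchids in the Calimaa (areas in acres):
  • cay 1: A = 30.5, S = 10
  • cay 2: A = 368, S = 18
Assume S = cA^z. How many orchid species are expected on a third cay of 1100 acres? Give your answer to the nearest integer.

23

z = ln(18/10) / ln(368/30.5) = 0.5878 / 2.4904 = 0.2360
c = 10 / 30.5^0.2360 = 10 / 2.24 = 4.463
S₃ = 4.463 × 1100^0.2360 = 4.463 × 5.222 ≈ 23.31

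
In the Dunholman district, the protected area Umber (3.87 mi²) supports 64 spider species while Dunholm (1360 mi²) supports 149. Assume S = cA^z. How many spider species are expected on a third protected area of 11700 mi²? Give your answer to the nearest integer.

203

z = ln(149/64) / ln(1360/3.87) = 0.8451 / 5.8620 = 0.1442
c = 64 / 3.87^0.1442 = 64 / 1.215 = 52.66
S₃ = 52.66 × 11700^0.1442 = 52.66 × 3.859 ≈ 203.2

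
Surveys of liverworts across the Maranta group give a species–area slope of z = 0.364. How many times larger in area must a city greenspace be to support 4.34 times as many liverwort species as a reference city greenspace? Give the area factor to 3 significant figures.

56.4

(A₂/A₁)^0.364 = 4.34, so A₂/A₁ = 4.34^(1/0.364) = 4.34^2.747
ln(A₂/A₁) = ln 4.34 / 0.364 = 1.4679 / 0.364 = 4.0326
A₂/A₁ = e^4.0326 ≈ 56.41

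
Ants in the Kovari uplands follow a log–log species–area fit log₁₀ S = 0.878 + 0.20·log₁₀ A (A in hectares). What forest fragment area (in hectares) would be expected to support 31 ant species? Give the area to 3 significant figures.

1170 hectares

31 = 7.551 × A^0.2  ⇒  A^0.2 = 31/7.551 = 4.105
ln A = ln(4.105) / 0.2 = 1.4123 / 0.2 = 7.0616
A = e^7.0616 ≈ 1166 hectares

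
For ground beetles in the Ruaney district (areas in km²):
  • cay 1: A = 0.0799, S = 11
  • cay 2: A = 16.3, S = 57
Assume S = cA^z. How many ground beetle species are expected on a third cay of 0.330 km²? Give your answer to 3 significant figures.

z = ln(57/11) / ln(16.3/0.0799) = 1.6452 / 5.3181 = 0.3093
c = 11 / 0.0799^0.3093 = 11 / 0.4576 = 24.04
S₃ = 24.04 × 0.33^0.3093 = 24.04 × 0.7097 ≈ 17.06

17.1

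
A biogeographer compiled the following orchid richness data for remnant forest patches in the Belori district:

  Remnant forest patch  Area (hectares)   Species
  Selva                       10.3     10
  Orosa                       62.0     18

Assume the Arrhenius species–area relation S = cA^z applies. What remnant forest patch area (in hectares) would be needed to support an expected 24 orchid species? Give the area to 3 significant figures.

149 hectares

z = ln(18/10) / ln(62/10.3) = 0.5878 / 1.7950 = 0.3275
c = 10 / 10.3^0.3275 = 10 / 2.146 = 4.659
A = (24/4.659)^(1/0.3275) ⇒ ln A = ln(5.151)/0.3275 = 5.0057
A = e^5.0057 ≈ 149.3 hectares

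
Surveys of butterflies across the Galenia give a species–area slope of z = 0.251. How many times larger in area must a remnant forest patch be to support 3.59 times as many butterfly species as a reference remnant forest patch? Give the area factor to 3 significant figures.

(A₂/A₁)^0.251 = 3.59, so A₂/A₁ = 3.59^(1/0.251) = 3.59^3.984
ln(A₂/A₁) = ln 3.59 / 0.251 = 1.2782 / 0.251 = 5.0922
A₂/A₁ = e^5.0922 ≈ 162.8

163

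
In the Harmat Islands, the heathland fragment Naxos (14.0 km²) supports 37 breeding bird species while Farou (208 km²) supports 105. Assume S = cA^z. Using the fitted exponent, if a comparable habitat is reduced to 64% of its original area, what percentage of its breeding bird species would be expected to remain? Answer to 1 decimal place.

z = ln(105/37) / ln(208/14) = 1.0430 / 2.6985 = 0.3865
S_new/S_old = (A_new/A_old)^z = 0.64^0.3865 = exp(0.3865 × -0.4463) = 0.8416

84.2%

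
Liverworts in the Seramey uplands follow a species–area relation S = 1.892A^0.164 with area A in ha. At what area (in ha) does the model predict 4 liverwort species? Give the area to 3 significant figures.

96.1 ha

4 = 1.892 × A^0.164  ⇒  A^0.164 = 4/1.892 = 2.114
ln A = ln(2.114) / 0.164 = 0.7487 / 0.164 = 4.5650
A = e^4.5650 ≈ 96.06 ha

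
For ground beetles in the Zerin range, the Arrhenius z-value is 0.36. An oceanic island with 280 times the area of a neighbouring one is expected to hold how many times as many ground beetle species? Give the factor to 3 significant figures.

7.60

S₂/S₁ = (A₂/A₁)^z = 280^0.36
ln(S₂/S₁) = 0.36 × ln 280 = 0.36 × 5.6348 = 2.0285
S₂/S₁ = e^2.0285 ≈ 7.603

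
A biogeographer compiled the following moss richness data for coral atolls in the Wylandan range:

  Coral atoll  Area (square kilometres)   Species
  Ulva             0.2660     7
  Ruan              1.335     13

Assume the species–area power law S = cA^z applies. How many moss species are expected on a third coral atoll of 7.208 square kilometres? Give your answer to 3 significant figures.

24.8

z = ln(13/7) / ln(1.335/0.266) = 0.6190 / 1.6132 = 0.3837
c = 7 / 0.266^0.3837 = 7 / 0.6016 = 11.64
S₃ = 11.64 × 7.208^0.3837 = 11.64 × 2.134 ≈ 24.83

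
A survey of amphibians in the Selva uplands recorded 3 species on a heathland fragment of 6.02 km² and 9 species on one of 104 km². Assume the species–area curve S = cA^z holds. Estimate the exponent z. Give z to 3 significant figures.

0.386

Taking logs: ln S = ln c + z ln A, so z = (ln S₂ − ln S₁)/(ln A₂ − ln A₁).
z = ln(9/3) / ln(104/6.02) = ln(3) / ln(17.28) = 1.0986 / 2.8493 = 0.3856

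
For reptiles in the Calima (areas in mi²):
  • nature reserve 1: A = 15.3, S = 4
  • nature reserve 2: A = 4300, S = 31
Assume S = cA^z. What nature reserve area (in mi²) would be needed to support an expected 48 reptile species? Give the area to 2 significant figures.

14000 mi²

z = ln(31/4) / ln(4300/15.3) = 2.0477 / 5.6385 = 0.3632
c = 4 / 15.3^0.3632 = 4 / 2.693 = 1.485
A = (48/1.485)^(1/0.3632) ⇒ ln A = ln(32.32)/0.3632 = 9.5703
A = e^9.5703 ≈ 14332 mi²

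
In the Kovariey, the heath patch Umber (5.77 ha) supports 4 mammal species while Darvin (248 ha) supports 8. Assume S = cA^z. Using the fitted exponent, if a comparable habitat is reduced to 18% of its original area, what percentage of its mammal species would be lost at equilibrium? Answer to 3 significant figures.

27.1%

z = ln(8/4) / ln(248/5.77) = 0.6931 / 3.7608 = 0.1843
S_new/S_old = (A_new/A_old)^z = 0.18^0.1843 = exp(0.1843 × -1.7148) = 0.729
Fraction lost = 1 − 0.729 = 0.271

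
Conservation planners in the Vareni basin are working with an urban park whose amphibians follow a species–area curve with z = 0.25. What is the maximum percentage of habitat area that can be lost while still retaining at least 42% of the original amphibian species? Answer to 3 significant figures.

96.9%

Need (A_new/A_old)^0.25 = 0.42, so A_new/A_old = 0.42^(1/0.25) = 0.42^4
ln(A_new/A_old) = ln 0.42 / 0.25 = -0.8675 / 0.25 = -3.4700
A_new/A_old = e^-3.4700 ≈ 0.03112
Fraction that can be lost = 1 − 0.03112 = 0.9689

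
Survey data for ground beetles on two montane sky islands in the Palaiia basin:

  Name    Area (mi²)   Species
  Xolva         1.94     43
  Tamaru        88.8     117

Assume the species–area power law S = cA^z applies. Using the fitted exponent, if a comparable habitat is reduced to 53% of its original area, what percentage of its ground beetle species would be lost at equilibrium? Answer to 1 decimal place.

15.3%

z = ln(117/43) / ln(88.8/1.94) = 1.0010 / 3.8237 = 0.2618
S_new/S_old = (A_new/A_old)^z = 0.53^0.2618 = exp(0.2618 × -0.6349) = 0.8469
Fraction lost = 1 − 0.8469 = 0.1531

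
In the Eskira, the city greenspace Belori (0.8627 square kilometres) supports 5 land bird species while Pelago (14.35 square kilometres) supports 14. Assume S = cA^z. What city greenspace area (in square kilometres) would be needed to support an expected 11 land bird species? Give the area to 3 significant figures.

z = ln(14/5) / ln(14.35/0.8627) = 1.0296 / 2.8114 = 0.3662
c = 5 / 0.8627^0.3662 = 5 / 0.9473 = 5.278
A = (11/5.278)^(1/0.3662) ⇒ ln A = ln(2.084)/0.3662 = 2.0052
A = e^2.0052 ≈ 7.428 square kilometres

7.43 square kilometres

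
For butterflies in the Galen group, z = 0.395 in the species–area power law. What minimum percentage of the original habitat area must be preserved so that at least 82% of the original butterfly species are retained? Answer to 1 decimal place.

Need (A_new/A_old)^0.395 = 0.82, so A_new/A_old = 0.82^(1/0.395) = 0.82^2.532
ln(A_new/A_old) = ln 0.82 / 0.395 = -0.1985 / 0.395 = -0.5024
A_new/A_old = e^-0.5024 ≈ 0.6051

60.5%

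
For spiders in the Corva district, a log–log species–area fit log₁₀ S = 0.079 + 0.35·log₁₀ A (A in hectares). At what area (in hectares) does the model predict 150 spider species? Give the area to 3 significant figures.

981000 hectares

150 = 1.199 × A^0.35  ⇒  A^0.35 = 150/1.199 = 125.1
ln A = ln(125.1) / 0.35 = 4.8287 / 0.35 = 13.7964
A = e^13.7964 ≈ 981046 hectares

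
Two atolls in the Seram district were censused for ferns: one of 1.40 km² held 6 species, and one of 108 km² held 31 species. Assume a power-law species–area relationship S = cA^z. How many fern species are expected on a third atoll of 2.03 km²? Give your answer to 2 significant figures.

6.9

z = ln(31/6) / ln(108/1.4) = 1.6422 / 4.3457 = 0.3779
c = 6 / 1.4^0.3779 = 6 / 1.136 = 5.284
S₃ = 5.284 × 2.03^0.3779 = 5.284 × 1.307 ≈ 6.905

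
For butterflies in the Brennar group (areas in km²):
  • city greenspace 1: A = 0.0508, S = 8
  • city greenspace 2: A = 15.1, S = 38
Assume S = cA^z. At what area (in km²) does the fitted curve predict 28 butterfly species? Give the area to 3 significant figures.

4.95 km²

z = ln(38/8) / ln(15.1/0.0508) = 1.5581 / 5.6946 = 0.2736
c = 8 / 0.0508^0.2736 = 8 / 0.4425 = 18.08
A = (28/18.08)^(1/0.2736) ⇒ ln A = ln(1.549)/0.2736 = 1.5986
A = e^1.5986 ≈ 4.946 km²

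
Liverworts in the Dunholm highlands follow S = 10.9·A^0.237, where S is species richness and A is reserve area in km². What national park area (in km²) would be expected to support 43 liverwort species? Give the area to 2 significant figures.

43 = 10.9 × A^0.237  ⇒  A^0.237 = 43/10.9 = 3.945
ln A = ln(3.945) / 0.237 = 1.3724 / 0.237 = 5.7909
A = e^5.7909 ≈ 327.3 km²

330 km²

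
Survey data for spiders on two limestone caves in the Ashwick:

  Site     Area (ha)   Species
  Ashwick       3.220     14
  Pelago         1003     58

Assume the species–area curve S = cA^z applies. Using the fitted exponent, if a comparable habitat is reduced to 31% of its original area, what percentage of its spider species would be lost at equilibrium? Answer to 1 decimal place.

z = ln(58/14) / ln(1003/3.22) = 1.4214 / 5.7414 = 0.2476
S_new/S_old = (A_new/A_old)^z = 0.31^0.2476 = exp(0.2476 × -1.1712) = 0.7483
Fraction lost = 1 − 0.7483 = 0.2517

25.2%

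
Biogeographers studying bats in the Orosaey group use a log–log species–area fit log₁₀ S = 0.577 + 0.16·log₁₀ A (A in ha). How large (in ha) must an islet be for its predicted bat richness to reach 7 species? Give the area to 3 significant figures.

7 = 3.776 × A^0.16  ⇒  A^0.16 = 7/3.776 = 1.854
ln A = ln(1.854) / 0.16 = 0.6173 / 0.16 = 3.8582
A = e^3.8582 ≈ 47.38 ha

47.4 ha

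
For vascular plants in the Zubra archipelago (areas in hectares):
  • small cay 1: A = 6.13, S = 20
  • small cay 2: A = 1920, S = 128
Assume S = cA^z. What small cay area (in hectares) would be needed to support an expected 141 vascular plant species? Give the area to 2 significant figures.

z = ln(128/20) / ln(1920/6.13) = 1.8563 / 5.7469 = 0.3230
c = 20 / 6.13^0.3230 = 20 / 1.796 = 11.13
A = (141/11.13)^(1/0.3230) ⇒ ln A = ln(12.66)/0.3230 = 7.8595
A = e^7.8595 ≈ 2590 hectares

2600 hectares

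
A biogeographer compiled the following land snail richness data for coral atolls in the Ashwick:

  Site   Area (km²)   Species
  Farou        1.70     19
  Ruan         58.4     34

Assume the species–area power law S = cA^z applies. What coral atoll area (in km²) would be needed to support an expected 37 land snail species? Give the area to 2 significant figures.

98 km²

z = ln(34/19) / ln(58.4/1.7) = 0.5819 / 3.5367 = 0.1645
c = 19 / 1.7^0.1645 = 19 / 1.091 = 17.41
A = (37/17.41)^(1/0.1645) ⇒ ln A = ln(2.125)/0.1645 = 4.5812
A = e^4.5812 ≈ 97.63 km²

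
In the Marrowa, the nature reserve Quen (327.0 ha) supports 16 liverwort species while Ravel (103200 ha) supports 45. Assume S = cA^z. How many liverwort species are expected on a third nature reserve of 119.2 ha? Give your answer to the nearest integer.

13

z = ln(45/16) / ln(103200/327) = 1.0341 / 5.7545 = 0.1797
c = 16 / 327^0.1797 = 16 / 2.83 = 5.653
S₃ = 5.653 × 119.2^0.1797 = 5.653 × 2.361 ≈ 13.35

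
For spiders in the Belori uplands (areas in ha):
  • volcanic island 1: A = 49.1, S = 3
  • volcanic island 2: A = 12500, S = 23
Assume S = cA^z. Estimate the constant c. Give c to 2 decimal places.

0.72

z = ln(S₂/S₁) / ln(A₂/A₁) = ln(23/3) / ln(12500/49.1) = 2.0369 / 5.5396 = 0.3677
c = S₁ / A₁^z = 3 / 49.1^0.3677 = 3 / 4.186 = 0.7167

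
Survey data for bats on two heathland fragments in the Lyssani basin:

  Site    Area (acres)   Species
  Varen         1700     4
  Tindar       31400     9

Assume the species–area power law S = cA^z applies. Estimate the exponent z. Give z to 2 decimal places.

Taking logs: ln S = ln c + z ln A, so z = (ln S₂ − ln S₁)/(ln A₂ − ln A₁).
z = ln(9/4) / ln(31400/1700) = ln(2.25) / ln(18.47) = 0.8109 / 2.9162 = 0.2781

0.28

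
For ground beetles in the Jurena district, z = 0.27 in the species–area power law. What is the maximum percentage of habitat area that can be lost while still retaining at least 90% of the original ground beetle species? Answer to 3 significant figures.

Need (A_new/A_old)^0.27 = 0.9, so A_new/A_old = 0.9^(1/0.27) = 0.9^3.704
ln(A_new/A_old) = ln 0.9 / 0.27 = -0.1054 / 0.27 = -0.3902
A_new/A_old = e^-0.3902 ≈ 0.6769
Fraction that can be lost = 1 − 0.6769 = 0.3231

32.3%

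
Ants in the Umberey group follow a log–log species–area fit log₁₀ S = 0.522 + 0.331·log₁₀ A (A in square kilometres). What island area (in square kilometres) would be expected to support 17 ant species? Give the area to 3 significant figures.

138 square kilometres

17 = 3.327 × A^0.331  ⇒  A^0.331 = 17/3.327 = 5.11
ln A = ln(5.11) / 0.331 = 1.6313 / 0.331 = 4.9283
A = e^4.9283 ≈ 138.1 square kilometres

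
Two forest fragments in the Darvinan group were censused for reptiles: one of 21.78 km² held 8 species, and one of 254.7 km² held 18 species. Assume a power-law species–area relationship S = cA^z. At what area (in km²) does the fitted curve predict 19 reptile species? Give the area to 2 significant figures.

300 km²

z = ln(18/8) / ln(254.7/21.78) = 0.8109 / 2.4591 = 0.3298
c = 8 / 21.78^0.3298 = 8 / 2.762 = 2.896
A = (19/2.896)^(1/0.3298) ⇒ ln A = ln(6.56)/0.3298 = 5.7040
A = e^5.7040 ≈ 300.1 km²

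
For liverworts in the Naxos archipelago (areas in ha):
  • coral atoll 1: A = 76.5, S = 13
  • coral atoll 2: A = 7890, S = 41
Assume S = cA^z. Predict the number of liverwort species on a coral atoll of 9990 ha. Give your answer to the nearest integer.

z = ln(41/13) / ln(7890/76.5) = 1.1486 / 4.6361 = 0.2478
c = 13 / 76.5^0.2478 = 13 / 2.929 = 4.439
S₃ = 4.439 × 9990^0.2478 = 4.439 × 9.793 ≈ 43.47

43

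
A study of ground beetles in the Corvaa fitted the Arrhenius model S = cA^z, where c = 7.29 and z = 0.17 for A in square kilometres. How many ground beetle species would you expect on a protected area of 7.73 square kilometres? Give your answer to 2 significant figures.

10

S = 7.29 × 7.73^0.17
ln S = ln 7.29 + 0.17 × ln 7.73 = 1.9865 + 0.17 × 2.0451 = 2.3342
S = e^2.3342 ≈ 10.32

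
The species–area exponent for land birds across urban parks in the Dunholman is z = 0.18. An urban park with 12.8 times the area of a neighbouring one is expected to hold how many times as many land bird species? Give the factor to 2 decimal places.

1.58

S₂/S₁ = (A₂/A₁)^z = 12.8^0.18
ln(S₂/S₁) = 0.18 × ln 12.8 = 0.18 × 2.5494 = 0.4589
S₂/S₁ = e^0.4589 ≈ 1.582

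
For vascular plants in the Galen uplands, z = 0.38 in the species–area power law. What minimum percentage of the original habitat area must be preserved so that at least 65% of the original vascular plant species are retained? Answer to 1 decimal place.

32.2%

Need (A_new/A_old)^0.38 = 0.65, so A_new/A_old = 0.65^(1/0.38) = 0.65^2.632
ln(A_new/A_old) = ln 0.65 / 0.38 = -0.4308 / 0.38 = -1.1336
A_new/A_old = e^-1.1336 ≈ 0.3219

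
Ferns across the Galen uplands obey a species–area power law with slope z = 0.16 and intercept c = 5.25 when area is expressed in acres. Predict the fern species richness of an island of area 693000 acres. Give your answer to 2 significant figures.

45

S = 5.25 × 693000^0.16 = 5.25 × 8.6 ≈ 45.15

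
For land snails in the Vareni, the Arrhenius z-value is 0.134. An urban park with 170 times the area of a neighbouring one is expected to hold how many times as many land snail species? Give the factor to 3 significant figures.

1.99

S₂/S₁ = (A₂/A₁)^z = 170^0.134
ln(S₂/S₁) = 0.134 × ln 170 = 0.134 × 5.1358 = 0.6882
S₂/S₁ = e^0.6882 ≈ 1.99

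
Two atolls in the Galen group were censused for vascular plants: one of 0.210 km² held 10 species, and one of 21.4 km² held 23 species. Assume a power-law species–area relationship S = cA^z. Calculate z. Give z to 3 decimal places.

Taking logs: ln S = ln c + z ln A, so z = (ln S₂ − ln S₁)/(ln A₂ − ln A₁).
z = ln(23/10) / ln(21.4/0.21) = ln(2.3) / ln(101.9) = 0.8329 / 4.6240 = 0.1801

0.180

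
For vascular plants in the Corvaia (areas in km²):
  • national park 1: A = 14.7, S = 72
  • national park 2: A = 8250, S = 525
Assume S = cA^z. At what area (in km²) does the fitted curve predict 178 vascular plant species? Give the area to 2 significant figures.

260 km²

z = ln(525/72) / ln(8250/14.7) = 1.9867 / 6.3301 = 0.3139
c = 72 / 14.7^0.3139 = 72 / 2.325 = 30.97
A = (178/30.97)^(1/0.3139) ⇒ ln A = ln(5.747)/0.3139 = 5.5717
A = e^5.5717 ≈ 262.9 km²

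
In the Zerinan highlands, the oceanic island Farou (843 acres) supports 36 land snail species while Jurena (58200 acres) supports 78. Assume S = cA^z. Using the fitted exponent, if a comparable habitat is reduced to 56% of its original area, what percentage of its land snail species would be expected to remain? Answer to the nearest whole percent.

z = ln(78/36) / ln(58200/843) = 0.7732 / 4.2347 = 0.1826
S_new/S_old = (A_new/A_old)^z = 0.56^0.1826 = exp(0.1826 × -0.5798) = 0.8995

90%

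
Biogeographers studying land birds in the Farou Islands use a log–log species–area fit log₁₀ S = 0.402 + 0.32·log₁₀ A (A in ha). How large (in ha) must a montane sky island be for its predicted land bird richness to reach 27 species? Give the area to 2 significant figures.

27 = 2.523 × A^0.32  ⇒  A^0.32 = 27/2.523 = 10.7
ln A = ln(10.7) / 0.32 = 2.3702 / 0.32 = 7.4069
A = e^7.4069 ≈ 1647 ha

1600 ha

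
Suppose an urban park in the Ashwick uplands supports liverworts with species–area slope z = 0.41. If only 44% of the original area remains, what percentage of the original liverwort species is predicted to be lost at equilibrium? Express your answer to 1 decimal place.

S_new/S_old = (A_new/A_old)^z = 0.44^0.41
= exp(0.41 × ln 0.44) = exp(0.41 × -0.8210) = exp(-0.3366) ≈ 0.7142
Fraction lost = 1 − 0.7142 = 0.2858

28.6%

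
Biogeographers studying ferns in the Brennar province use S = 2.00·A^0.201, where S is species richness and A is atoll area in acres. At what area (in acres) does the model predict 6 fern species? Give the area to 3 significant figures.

6 = 2 × A^0.201  ⇒  A^0.201 = 6/2 = 3
ln A = ln(3) / 0.201 = 1.0986 / 0.201 = 5.4657
A = e^5.4657 ≈ 236.4 acres

236 acres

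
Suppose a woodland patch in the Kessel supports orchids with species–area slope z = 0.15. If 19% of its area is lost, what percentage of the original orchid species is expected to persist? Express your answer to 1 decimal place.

S_new/S_old = (A_new/A_old)^z = 0.81^0.15
= exp(0.15 × ln 0.81) = exp(0.15 × -0.2107) = exp(-0.0316) ≈ 0.9689

96.9%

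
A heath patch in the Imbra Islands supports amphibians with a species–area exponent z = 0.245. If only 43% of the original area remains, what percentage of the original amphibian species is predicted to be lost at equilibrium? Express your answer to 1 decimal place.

S_new/S_old = (A_new/A_old)^z = 0.43^0.245
= exp(0.245 × ln 0.43) = exp(0.245 × -0.8440) = exp(-0.2068) ≈ 0.8132
Fraction lost = 1 − 0.8132 = 0.1868

18.7%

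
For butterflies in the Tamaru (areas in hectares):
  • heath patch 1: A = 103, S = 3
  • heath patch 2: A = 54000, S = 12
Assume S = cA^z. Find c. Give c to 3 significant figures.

z = ln(S₂/S₁) / ln(A₂/A₁) = ln(12/3) / ln(54000/103) = 1.3863 / 6.2620 = 0.2214
c = S₁ / A₁^z = 3 / 103^0.2214 = 3 / 2.79 = 1.075

1.08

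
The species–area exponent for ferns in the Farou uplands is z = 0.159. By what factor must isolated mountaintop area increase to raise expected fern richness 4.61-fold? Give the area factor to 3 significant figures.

(A₂/A₁)^0.159 = 4.61, so A₂/A₁ = 4.61^(1/0.159) = 4.61^6.289
ln(A₂/A₁) = ln 4.61 / 0.159 = 1.5282 / 0.159 = 9.6115
A₂/A₁ = e^9.6115 ≈ 14935

14900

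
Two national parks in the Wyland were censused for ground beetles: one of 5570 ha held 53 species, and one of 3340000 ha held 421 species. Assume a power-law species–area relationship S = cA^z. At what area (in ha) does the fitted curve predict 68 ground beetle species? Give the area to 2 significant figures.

12000 ha

z = ln(421/53) / ln(3340000/5570) = 2.0723 / 6.3963 = 0.3240
c = 53 / 5570^0.3240 = 53 / 16.35 = 3.241
A = (68/3.241)^(1/0.3240) ⇒ ln A = ln(20.98)/0.3240 = 9.3944
A = e^9.3944 ≈ 12020 ha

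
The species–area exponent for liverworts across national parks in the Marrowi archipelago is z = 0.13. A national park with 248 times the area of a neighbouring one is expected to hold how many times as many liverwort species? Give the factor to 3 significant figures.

S₂/S₁ = (A₂/A₁)^z = 248^0.13
ln(S₂/S₁) = 0.13 × ln 248 = 0.13 × 5.5134 = 0.7167
S₂/S₁ = e^0.7167 ≈ 2.048

2.05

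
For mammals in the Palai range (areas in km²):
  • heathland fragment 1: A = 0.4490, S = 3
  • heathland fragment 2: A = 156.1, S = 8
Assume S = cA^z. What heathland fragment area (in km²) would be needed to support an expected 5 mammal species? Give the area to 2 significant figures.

z = ln(8/3) / ln(156.1/0.449) = 0.9808 / 5.8512 = 0.1676
c = 3 / 0.449^0.1676 = 3 / 0.8744 = 3.431
A = (5/3.431)^(1/0.1676) ⇒ ln A = ln(1.457)/0.1676 = 2.2466
A = e^2.2466 ≈ 9.456 km²

9.5 km²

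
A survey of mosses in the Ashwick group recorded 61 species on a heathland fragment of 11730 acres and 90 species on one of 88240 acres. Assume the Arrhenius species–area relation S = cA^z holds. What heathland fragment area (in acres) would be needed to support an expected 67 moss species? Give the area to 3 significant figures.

z = ln(90/61) / ln(88240/11730) = 0.3889 / 2.0179 = 0.1927
c = 61 / 11730^0.1927 = 61 / 6.086 = 10.02
A = (67/10.02)^(1/0.1927) ⇒ ln A = ln(6.684)/0.1927 = 9.8567
A = e^9.8567 ≈ 19085 acres

19100 acres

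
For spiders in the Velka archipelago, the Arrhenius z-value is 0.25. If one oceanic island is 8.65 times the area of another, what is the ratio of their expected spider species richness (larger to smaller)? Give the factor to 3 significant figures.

S₂/S₁ = (A₂/A₁)^z = 8.65^0.25
ln(S₂/S₁) = 0.25 × ln 8.65 = 0.25 × 2.1576 = 0.5394
S₂/S₁ = e^0.5394 ≈ 1.715

1.71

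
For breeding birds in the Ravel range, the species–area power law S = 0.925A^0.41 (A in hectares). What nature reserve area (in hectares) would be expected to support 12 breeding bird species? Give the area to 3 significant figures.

518 hectares

12 = 0.925 × A^0.41  ⇒  A^0.41 = 12/0.925 = 12.97
ln A = ln(12.97) / 0.41 = 2.5629 / 0.41 = 6.2509
A = e^6.2509 ≈ 518.5 hectares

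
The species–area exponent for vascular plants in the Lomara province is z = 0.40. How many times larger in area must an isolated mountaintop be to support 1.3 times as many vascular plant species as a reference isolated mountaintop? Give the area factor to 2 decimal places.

(A₂/A₁)^0.4 = 1.3, so A₂/A₁ = 1.3^(1/0.4) = 1.3^2.5
ln(A₂/A₁) = ln 1.3 / 0.4 = 0.2624 / 0.4 = 0.6559
A₂/A₁ = e^0.6559 ≈ 1.927

1.93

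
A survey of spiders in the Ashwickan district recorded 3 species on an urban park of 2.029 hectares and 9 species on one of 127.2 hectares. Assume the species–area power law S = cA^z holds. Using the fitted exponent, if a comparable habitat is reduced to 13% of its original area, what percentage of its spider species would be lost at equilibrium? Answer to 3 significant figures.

z = ln(9/3) / ln(127.2/2.029) = 1.0986 / 4.1382 = 0.2655
S_new/S_old = (A_new/A_old)^z = 0.13^0.2655 = exp(0.2655 × -2.0402) = 0.5818
Fraction lost = 1 − 0.5818 = 0.4182

41.8%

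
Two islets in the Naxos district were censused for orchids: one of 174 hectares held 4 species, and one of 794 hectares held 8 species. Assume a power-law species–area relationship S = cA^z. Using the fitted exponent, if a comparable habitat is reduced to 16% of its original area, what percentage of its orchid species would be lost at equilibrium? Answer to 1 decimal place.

56.7%

z = ln(8/4) / ln(794/174) = 0.6931 / 1.5180 = 0.4566
S_new/S_old = (A_new/A_old)^z = 0.16^0.4566 = exp(0.4566 × -1.8326) = 0.4331
Fraction lost = 1 − 0.4331 = 0.5669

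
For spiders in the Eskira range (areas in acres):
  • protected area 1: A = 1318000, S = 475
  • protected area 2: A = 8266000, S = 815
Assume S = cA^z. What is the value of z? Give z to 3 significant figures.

Taking logs: ln S = ln c + z ln A, so z = (ln S₂ − ln S₁)/(ln A₂ − ln A₁).
z = ln(815/475) / ln(8266000/1318000) = ln(1.716) / ln(6.272) = 0.5399 / 1.8360 = 0.2940

0.294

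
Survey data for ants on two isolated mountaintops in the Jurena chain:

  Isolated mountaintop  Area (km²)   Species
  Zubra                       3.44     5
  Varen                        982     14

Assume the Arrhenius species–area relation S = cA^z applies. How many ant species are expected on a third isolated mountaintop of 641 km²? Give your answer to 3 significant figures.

z = ln(14/5) / ln(982/3.44) = 1.0296 / 5.6541 = 0.1821
c = 5 / 3.44^0.1821 = 5 / 1.252 = 3.993
S₃ = 3.993 × 641^0.1821 = 3.993 × 3.244 ≈ 12.95

13.0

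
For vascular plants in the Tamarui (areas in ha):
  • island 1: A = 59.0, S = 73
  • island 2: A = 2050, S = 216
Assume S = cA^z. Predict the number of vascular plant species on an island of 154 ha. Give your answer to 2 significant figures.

98

z = ln(216/73) / ln(2050/59) = 1.0848 / 3.5481 = 0.3058
c = 73 / 59^0.3058 = 73 / 3.479 = 20.98
S₃ = 20.98 × 154^0.3058 = 20.98 × 4.665 ≈ 97.89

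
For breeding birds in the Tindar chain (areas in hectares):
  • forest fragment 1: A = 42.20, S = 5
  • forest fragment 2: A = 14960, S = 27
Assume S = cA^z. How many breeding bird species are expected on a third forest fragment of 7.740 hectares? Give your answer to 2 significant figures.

z = ln(27/5) / ln(14960/42.2) = 1.6864 / 5.8707 = 0.2873
c = 5 / 42.2^0.2873 = 5 / 2.93 = 1.706
S₃ = 1.706 × 7.74^0.2873 = 1.706 × 1.8 ≈ 3.072

3.1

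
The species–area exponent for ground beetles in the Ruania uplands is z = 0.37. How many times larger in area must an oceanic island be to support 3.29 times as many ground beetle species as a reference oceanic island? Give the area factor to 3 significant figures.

25.0

(A₂/A₁)^0.37 = 3.29, so A₂/A₁ = 3.29^(1/0.37) = 3.29^2.703
ln(A₂/A₁) = ln 3.29 / 0.37 = 1.1909 / 0.37 = 3.2186
A₂/A₁ = e^3.2186 ≈ 24.99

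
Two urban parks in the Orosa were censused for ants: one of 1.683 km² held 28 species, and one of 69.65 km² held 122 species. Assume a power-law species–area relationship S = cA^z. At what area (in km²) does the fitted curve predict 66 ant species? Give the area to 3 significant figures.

z = ln(122/28) / ln(69.65/1.683) = 1.4718 / 3.7229 = 0.3953
c = 28 / 1.683^0.3953 = 28 / 1.229 = 22.79
A = (66/22.79)^(1/0.3953) ⇒ ln A = ln(2.896)/0.3953 = 2.6895
A = e^2.6895 ≈ 14.72 km²

14.7 km²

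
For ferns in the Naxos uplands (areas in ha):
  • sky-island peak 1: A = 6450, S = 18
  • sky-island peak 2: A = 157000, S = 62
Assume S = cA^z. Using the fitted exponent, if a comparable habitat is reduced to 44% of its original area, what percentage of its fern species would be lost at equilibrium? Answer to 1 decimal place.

z = ln(62/18) / ln(157000/6450) = 1.2368 / 3.1922 = 0.3874
S_new/S_old = (A_new/A_old)^z = 0.44^0.3874 = exp(0.3874 × -0.8210) = 0.7275
Fraction lost = 1 − 0.7275 = 0.2725

27.2%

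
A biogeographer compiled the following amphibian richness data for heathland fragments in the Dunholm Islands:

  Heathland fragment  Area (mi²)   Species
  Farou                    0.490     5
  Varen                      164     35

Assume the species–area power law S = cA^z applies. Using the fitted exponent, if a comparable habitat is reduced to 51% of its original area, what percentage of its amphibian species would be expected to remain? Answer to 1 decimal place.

z = ln(35/5) / ln(164/0.49) = 1.9459 / 5.8132 = 0.3347
S_new/S_old = (A_new/A_old)^z = 0.51^0.3347 = exp(0.3347 × -0.6733) = 0.7982

79.8%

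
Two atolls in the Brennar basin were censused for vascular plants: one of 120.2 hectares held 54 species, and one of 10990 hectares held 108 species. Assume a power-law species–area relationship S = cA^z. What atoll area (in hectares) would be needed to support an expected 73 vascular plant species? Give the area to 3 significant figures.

z = ln(108/54) / ln(10990/120.2) = 0.6931 / 4.5156 = 0.1535
c = 54 / 120.2^0.1535 = 54 / 2.086 = 25.89
A = (73/25.89)^(1/0.1535) ⇒ ln A = ln(2.82)/0.1535 = 6.7532
A = e^6.7532 ≈ 856.8 hectares

857 hectares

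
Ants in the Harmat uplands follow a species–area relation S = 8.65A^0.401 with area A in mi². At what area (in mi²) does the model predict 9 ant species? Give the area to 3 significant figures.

1.10 mi²

9 = 8.65 × A^0.401  ⇒  A^0.401 = 9/8.65 = 1.04
ln A = ln(1.04) / 0.401 = 0.0397 / 0.401 = 0.0989
A = e^0.0989 ≈ 1.104 mi²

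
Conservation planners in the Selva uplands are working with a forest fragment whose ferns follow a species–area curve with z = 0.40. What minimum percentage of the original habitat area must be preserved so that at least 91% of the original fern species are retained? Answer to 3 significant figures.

Need (A_new/A_old)^0.4 = 0.91, so A_new/A_old = 0.91^(1/0.4) = 0.91^2.5
ln(A_new/A_old) = ln 0.91 / 0.4 = -0.0943 / 0.4 = -0.2358
A_new/A_old = e^-0.2358 ≈ 0.79

79.0%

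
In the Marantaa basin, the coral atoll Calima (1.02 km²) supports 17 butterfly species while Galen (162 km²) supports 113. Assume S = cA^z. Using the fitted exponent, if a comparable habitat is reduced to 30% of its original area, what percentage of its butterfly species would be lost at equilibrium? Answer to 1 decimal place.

z = ln(113/17) / ln(162/1.02) = 1.8942 / 5.0678 = 0.3738
S_new/S_old = (A_new/A_old)^z = 0.3^0.3738 = exp(0.3738 × -1.2040) = 0.6376
Fraction lost = 1 − 0.6376 = 0.3624

36.2%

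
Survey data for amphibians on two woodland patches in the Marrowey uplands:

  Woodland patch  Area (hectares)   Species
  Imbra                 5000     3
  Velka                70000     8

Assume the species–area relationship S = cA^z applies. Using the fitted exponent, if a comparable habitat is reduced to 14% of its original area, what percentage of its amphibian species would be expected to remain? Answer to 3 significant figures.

z = ln(8/3) / ln(70000/5000) = 0.9808 / 2.6391 = 0.3717
S_new/S_old = (A_new/A_old)^z = 0.14^0.3717 = exp(0.3717 × -1.9661) = 0.4816

48.2%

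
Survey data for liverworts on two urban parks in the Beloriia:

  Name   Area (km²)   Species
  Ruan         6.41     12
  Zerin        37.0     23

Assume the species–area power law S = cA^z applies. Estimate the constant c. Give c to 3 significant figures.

6.02

z = ln(S₂/S₁) / ln(A₂/A₁) = ln(23/12) / ln(37/6.41) = 0.6506 / 1.7531 = 0.3711
c = S₁ / A₁^z = 12 / 6.41^0.3711 = 12 / 1.993 = 6.022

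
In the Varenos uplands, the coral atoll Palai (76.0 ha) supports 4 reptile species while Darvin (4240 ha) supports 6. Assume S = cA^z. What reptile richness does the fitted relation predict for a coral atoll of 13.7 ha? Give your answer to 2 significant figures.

z = ln(6/4) / ln(4240/76) = 0.4055 / 4.0216 = 0.1008
c = 4 / 76^0.1008 = 4 / 1.547 = 2.585
S₃ = 2.585 × 13.7^0.1008 = 2.585 × 1.302 ≈ 3.365

3.4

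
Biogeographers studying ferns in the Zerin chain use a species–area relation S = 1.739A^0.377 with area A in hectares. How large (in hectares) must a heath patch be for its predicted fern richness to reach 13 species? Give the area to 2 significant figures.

210 hectares

13 = 1.739 × A^0.377  ⇒  A^0.377 = 13/1.739 = 7.476
ln A = ln(7.476) / 0.377 = 2.0116 / 0.377 = 5.3359
A = e^5.3359 ≈ 207.7 hectares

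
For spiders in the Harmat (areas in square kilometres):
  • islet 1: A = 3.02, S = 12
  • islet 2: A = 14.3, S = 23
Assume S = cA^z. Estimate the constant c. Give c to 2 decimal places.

7.56

z = ln(S₂/S₁) / ln(A₂/A₁) = ln(23/12) / ln(14.3/3.02) = 0.6506 / 1.5550 = 0.4184
c = S₁ / A₁^z = 12 / 3.02^0.4184 = 12 / 1.588 = 7.557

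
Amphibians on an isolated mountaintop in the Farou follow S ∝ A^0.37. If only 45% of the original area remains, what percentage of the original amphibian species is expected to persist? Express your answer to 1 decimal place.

S_new/S_old = (A_new/A_old)^z = 0.45^0.37
= exp(0.37 × ln 0.45) = exp(0.37 × -0.7985) = exp(-0.2954) ≈ 0.7442

74.4%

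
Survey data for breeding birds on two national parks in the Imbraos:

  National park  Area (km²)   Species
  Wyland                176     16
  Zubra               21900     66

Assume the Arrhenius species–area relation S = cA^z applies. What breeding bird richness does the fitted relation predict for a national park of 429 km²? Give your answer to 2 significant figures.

z = ln(66/16) / ln(21900/176) = 1.4171 / 4.8238 = 0.2938
c = 16 / 176^0.2938 = 16 / 4.567 = 3.503
S₃ = 3.503 × 429^0.2938 = 3.503 × 5.934 ≈ 20.79

21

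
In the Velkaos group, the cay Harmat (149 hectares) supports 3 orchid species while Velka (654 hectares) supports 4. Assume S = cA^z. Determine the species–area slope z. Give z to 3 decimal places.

Taking logs: ln S = ln c + z ln A, so z = (ln S₂ − ln S₁)/(ln A₂ − ln A₁).
z = ln(4/3) / ln(654/149) = ln(1.333) / ln(4.389) = 0.2877 / 1.4792 = 0.1945

0.194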